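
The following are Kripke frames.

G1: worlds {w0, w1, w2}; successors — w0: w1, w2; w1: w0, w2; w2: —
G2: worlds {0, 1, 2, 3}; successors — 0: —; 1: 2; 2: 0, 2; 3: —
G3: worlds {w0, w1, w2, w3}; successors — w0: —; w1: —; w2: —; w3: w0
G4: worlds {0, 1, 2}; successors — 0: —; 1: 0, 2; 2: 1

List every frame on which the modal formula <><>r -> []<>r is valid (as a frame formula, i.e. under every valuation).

G3

This is the axiom for a generalized confluence (Geach) condition; its first-order frame correspondent is forall x forall y forall z ((x R^2 y & xRz) -> exists w (y = w & zRw)).
G1: fails — w0R²w0, w0Rw2 but no w with w0=w and w2Rw.
G2: fails — 2R²0, 2R0 but no w with 0=w and 0Rw.
G3: ✓.
G4: fails — 1R²1, 1R0 but no w with 1=w and 0Rw.
Valid on: G3.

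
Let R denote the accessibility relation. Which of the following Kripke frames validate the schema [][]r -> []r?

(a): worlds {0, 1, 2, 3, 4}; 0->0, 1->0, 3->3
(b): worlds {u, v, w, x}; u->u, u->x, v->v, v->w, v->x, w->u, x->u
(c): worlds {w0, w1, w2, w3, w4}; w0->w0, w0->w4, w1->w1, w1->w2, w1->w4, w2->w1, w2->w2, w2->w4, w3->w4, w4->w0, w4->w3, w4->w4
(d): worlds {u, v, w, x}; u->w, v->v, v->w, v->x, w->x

This is the axiom for density; its first-order frame correspondent is forall x forall y (Rxy -> exists z (Rxz & Rzy)).
(a): holds.
(b): holds.
(c): holds.
(d): fails — Ruw but no z with Ruz and Rzw.

(a), (b), (c)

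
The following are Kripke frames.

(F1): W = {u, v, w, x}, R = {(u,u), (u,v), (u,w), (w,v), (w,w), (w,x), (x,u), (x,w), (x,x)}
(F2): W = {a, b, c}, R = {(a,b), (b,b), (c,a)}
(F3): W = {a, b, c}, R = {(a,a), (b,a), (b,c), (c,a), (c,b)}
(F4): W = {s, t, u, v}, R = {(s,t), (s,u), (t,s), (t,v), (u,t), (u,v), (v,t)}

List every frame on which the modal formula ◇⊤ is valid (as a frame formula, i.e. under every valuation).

Frame correspondent (Sahlqvist): ∀x ∃y Rxy — i.e. seriality.
(F1): fails — world v has no successor.
(F2): satisfies the condition.
(F3): satisfies the condition.
(F4): satisfies the condition.

(F2), (F3), (F4)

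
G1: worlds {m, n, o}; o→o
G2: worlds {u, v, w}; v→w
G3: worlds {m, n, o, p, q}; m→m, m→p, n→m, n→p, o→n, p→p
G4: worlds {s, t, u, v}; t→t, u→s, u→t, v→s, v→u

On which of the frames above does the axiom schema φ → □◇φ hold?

G1

The schema corresponds to symmetry: ∀x ∀y (Rxy → Ryx).
G1: satisfies the condition.
G2: fails — Rvw but not Rwv.
G3: fails — Ron but not Rno.
G4: fails — Rut but not Rtu.
Valid on: G1.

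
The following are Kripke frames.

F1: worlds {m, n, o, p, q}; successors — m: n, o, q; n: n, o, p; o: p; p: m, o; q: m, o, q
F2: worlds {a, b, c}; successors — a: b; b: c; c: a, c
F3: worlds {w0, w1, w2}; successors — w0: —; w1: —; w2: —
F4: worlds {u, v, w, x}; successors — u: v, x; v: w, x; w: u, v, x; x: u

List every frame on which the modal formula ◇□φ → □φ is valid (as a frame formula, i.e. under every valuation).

F3

Frame correspondent (Sahlqvist): ∀x ∀y ∀z (Rxy ∧ Rxz → Ryz) — i.e. the Euclidean property.
F1: fails — Rmo and Rmo but not Roo.
F2: fails — Rab and Rab but not Rbb.
F3: holds.
F4: fails — Ruv and Ruv but not Rvv.
Valid on: F3.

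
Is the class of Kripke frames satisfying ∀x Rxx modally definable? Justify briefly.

Yes: it is reflexivity, defined by the T schema □q → q.
Suppose □q→q is valid. At any x set V(q)={w : Rxw}. Then □q holds at x, so q holds at x, i.e. Rxx.

Definable; □q → q defines it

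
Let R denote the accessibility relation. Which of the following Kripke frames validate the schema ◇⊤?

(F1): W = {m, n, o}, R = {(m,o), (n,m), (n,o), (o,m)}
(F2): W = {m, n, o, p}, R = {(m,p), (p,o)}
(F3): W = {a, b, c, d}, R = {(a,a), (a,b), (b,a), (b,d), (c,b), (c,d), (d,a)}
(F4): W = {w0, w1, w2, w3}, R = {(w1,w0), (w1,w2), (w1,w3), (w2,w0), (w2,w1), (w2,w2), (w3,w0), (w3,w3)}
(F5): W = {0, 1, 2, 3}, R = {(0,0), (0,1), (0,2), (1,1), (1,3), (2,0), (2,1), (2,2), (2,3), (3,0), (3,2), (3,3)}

(F1), (F3), (F5)

The schema corresponds to seriality: ∀x ∃y Rxy.
(F1): holds.
(F2): fails — world n has no successor.
(F3): holds.
(F4): fails — world w0 has no successor.
(F5): holds.
Valid on: (F1), (F3), (F5).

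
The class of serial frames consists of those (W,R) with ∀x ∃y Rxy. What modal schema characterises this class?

□q → ◇q

The condition is seriality. The D schema □q → ◇q defines it.
Suppose □q→◇q is valid. At any x set V(q)=W. Then □q at x, so ◇q at x, so x has a successor.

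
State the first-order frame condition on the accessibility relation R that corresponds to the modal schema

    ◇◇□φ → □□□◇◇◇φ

This is a Sahlqvist (Geach-type) schema ◇^2□^1φ → □^3◇^3φ.
First-order correspondent: ∀x ∀y ∀z ((xR²y ∧ xR³z) → ∃w (yRw ∧ zR³w)).

∀x ∀y ∀z ((xR²y ∧ xR³z) → ∃w (yRw ∧ zR³w))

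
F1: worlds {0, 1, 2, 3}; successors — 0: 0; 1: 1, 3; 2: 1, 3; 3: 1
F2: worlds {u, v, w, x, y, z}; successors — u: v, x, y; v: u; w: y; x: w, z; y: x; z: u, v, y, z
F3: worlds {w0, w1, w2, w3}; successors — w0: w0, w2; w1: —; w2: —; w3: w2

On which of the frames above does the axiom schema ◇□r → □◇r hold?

F1

This is the axiom for convergence; its first-order frame correspondent is ∀x ∀y ∀z (Rxy ∧ Rxz → ∃w (Ryw ∧ Rzw)).
F1: condition met.
F2: fails — Ruv and Rux but v and x have no common successor.
F3: fails — Rw0w2 and Rw0w2 but w2 and w2 have no common successor.
Valid on: F1.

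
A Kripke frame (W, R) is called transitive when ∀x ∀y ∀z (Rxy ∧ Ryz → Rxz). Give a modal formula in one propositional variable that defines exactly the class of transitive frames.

This is transitivity; the standard corresponding axiom is 4: □q → □□q.
Suppose □q→□□q is valid. Take Rxy, Ryz and set V(q)={w : Rxw}. Then □q at x, so □□q at x, so □q at y, so q at z, i.e. Rxz.

□q → □□q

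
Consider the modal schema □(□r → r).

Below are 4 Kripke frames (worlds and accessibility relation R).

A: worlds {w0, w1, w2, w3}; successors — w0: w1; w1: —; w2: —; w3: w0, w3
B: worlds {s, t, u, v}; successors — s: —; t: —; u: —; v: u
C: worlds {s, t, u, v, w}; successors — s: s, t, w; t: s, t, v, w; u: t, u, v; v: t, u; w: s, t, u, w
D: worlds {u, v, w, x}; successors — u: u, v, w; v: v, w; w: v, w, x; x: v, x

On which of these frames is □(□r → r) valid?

D

Frame correspondent (Sahlqvist): ∀x ∀y (Rxy → Ryy) — i.e. shift-reflexivity.
A: fails — Rw0w1 but not Rw1w1.
B: fails — Rvu but not Ruu.
C: fails — Ruv but not Rvv.
D: holds.
Valid on: D.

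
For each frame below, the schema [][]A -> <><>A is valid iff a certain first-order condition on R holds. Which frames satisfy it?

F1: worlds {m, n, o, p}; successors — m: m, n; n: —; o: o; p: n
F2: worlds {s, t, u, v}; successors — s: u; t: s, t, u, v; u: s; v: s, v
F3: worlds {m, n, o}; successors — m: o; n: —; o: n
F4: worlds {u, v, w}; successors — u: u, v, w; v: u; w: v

Frame correspondent (Sahlqvist): forall x exists w (x R^2 w & x R^2 w) — i.e. a generalized confluence (Geach) condition.
F1: fails — at n but no w with nR²w and nR²w.
F2: ✓.
F3: fails — at n but no w with nR²w and nR²w.
F4: ✓.
Valid on: F2, F4.

F2, F4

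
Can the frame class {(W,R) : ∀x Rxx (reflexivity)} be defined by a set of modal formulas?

Definable; □p → p defines it

Yes: it is reflexivity, defined by the T schema □p → p.
Suppose □p→p is valid. At any x set V(p)={w : Rxw}. Then □p holds at x, so p holds at x, i.e. Rxx.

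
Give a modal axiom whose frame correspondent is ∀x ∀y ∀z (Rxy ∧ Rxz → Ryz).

◇s → □◇s

The condition is the Euclidean property. The 5 schema ◇s → □◇s defines it.
Suppose ◇s→□◇s is valid. Take Rxy, Rxz and set V(s)={y}. Then ◇s at x, so □◇s at x, so ◇s at z, so some w with Rzw has s; w=y, i.e. Rzy. By symmetry of the argument, Ryz.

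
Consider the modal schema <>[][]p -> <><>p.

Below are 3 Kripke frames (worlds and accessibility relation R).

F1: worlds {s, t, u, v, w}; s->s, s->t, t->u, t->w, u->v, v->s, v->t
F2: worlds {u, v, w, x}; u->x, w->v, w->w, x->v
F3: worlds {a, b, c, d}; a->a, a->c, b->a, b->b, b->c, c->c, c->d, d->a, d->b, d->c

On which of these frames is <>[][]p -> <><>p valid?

The schema corresponds to a generalized confluence (Geach) condition: forall x forall y (xRy -> exists w (y R^2 w & x R^2 w)).
F1: fails — sRt but no w* with tR²w* and sR²w*.
F2: fails — uRx but no t with xR²t and uR²t.
F3: satisfies the condition.

F3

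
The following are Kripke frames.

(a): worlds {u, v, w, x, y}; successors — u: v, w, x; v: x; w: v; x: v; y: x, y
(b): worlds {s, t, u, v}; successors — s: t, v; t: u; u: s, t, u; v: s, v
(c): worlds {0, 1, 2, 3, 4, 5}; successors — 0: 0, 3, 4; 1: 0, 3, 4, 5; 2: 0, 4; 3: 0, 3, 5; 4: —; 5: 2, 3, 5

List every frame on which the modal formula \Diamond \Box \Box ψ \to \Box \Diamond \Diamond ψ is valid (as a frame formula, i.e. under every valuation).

Frame correspondent (Sahlqvist): \forall x \forall y \forall z ((xRy \wedge xRz) \to \exists w (y R^2 w \wedge z R^2 w)) — i.e. a generalized confluence (Geach) condition.
(a): fails — uRv, uRw but no t with vR²t and wR²t.
(b): ✓.
(c): fails — 0R0, 0R4 but no w with 0R²w and 4R²w.

(b)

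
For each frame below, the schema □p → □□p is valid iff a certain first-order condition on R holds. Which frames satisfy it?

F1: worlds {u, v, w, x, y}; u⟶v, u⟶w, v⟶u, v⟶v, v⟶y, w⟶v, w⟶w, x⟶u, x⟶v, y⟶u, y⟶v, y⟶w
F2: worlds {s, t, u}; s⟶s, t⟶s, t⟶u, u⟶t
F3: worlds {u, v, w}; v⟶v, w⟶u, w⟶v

Frame correspondent (Sahlqvist): ∀x ∀y ∀z (Rxy ∧ Ryz → Rxz) — i.e. transitivity.
F1: fails — Ruv and Rvu but not Ruu.
F2: fails — Rut and Rts but not Rus.
F3: holds.
Valid on: F3.

F3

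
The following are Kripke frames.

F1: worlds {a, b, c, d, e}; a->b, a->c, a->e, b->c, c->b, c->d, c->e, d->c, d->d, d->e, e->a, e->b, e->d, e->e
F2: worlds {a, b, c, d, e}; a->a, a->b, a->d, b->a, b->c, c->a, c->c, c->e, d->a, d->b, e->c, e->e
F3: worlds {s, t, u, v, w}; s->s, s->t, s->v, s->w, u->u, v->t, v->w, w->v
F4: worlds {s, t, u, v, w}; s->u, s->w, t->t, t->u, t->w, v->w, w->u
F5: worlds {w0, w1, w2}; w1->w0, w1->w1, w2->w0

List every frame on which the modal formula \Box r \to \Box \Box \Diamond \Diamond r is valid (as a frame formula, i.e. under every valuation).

Frame correspondent (Sahlqvist): \forall x \forall z (x R^2 z \to \exists w (xRw \wedge z R^2 w)) — i.e. a generalized confluence (Geach) condition.
F1: fails — bR²b but no w with bRw and bR²w.
F2: ✓.
F3: fails — sR²t but no w* with sRw* and tR²w*.
F4: fails — sR²u but no w* with sRw* and uR²w*.
F5: fails — w1R²w0 but no w with w1Rw and w0R²w.
Valid on: F2.

F2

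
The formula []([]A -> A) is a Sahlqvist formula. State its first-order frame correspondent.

Suppose □(□A→A) is valid. Take Rxy and set V(A)={w : Ryw}. Then at y, □A holds; since □(□A→A) at x, □A→A at y, so A at y, i.e. Ryy.
The converse is a direct semantic check.
Frame condition: forall x forall y (Rxy -> Ryy).

shift-reflexivity: forall x forall y (Rxy -> Ryy)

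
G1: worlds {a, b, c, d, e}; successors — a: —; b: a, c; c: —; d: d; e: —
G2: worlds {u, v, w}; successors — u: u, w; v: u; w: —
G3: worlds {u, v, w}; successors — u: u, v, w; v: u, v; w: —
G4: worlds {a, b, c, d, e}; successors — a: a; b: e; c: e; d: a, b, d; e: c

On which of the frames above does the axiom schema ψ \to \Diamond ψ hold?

This is the axiom for reflexivity; its first-order frame correspondent is \forall x Rxx.
G1: fails — world a does not see itself.
G2: fails — world v does not see itself.
G3: fails — world w does not see itself.
G4: fails — world b does not see itself.

none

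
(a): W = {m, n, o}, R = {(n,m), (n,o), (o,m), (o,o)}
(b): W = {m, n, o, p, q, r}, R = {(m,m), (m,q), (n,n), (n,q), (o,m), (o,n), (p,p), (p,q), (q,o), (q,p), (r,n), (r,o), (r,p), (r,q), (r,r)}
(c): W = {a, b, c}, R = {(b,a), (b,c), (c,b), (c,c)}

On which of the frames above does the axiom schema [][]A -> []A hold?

This is the axiom for density; its first-order frame correspondent is forall x forall y (Rxy -> exists z (Rxz & Rzy)).
(a): satisfies the condition.
(b): fails — Rqo but no z with Rqz and Rzo.
(c): fails — Rba but no z with Rbz and Rza.

(a)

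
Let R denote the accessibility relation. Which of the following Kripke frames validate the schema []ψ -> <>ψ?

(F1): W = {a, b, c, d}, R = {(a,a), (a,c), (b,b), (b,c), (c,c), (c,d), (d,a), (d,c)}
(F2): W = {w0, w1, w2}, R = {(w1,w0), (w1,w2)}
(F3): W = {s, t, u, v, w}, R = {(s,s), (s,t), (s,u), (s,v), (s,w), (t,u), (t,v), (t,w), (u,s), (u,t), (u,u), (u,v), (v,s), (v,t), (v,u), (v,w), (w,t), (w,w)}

This is the axiom for seriality; its first-order frame correspondent is forall x exists y Rxy.
(F1): condition met.
(F2): fails — world w0 has no successor.
(F3): condition met.
Valid on: (F1), (F3).

(F1), (F3)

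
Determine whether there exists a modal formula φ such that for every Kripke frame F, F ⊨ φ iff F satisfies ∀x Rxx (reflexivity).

Yes, by □p → p

Yes: it is reflexivity, defined by the T schema □p → p.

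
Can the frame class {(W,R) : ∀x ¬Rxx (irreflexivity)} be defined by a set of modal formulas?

Modal frame validity is preserved under surjective bounded morphisms.
The 5-cycle (worlds a,b,c,d,e with a→b→c→d→e→a) is irreflexive, and the map sending every world to a single reflexive point • is a surjective bounded morphism (forth: every edge maps to (•,•); back: every world has a successor). So any modal formula valid on the 5-cycle is also valid on the reflexive point, which is not irreflexive.
So no modal formula (or set of formulas) defines exactly the irreflexive frames.

Not definable by any modal formula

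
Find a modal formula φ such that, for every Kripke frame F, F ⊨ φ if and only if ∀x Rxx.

This is reflexivity; the standard corresponding axiom is T: □p → p.
Suppose □p→p is valid. At any x set V(p)={w : Rxw}. Then □p holds at x, so p holds at x, i.e. Rxx.

□p → p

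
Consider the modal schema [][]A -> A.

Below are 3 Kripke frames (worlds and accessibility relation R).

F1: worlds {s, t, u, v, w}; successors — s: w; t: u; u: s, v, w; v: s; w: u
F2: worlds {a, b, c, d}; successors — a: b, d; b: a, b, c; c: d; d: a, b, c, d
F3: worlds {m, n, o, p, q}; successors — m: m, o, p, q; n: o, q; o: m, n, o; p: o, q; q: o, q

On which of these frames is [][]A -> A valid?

Frame correspondent (Sahlqvist): forall x exists w (x R^2 w & x = w) — i.e. a generalized confluence (Geach) condition.
F1: fails — at s but no w* with sR²w* and s=w*.
F2: ✓.
F3: fails — at p but no w with pR²w and p=w.
Valid on: F2.

F2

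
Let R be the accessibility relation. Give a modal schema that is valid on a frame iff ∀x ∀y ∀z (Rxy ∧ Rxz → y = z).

This is partial functionality; the standard corresponding axiom is CD: ◇r → □r.
Suppose ◇r→□r is valid. Take Rxy, Rxz and set V(r)={y}. Then ◇r at x, so □r at x, so r at z, i.e. z=y.

◇r → □r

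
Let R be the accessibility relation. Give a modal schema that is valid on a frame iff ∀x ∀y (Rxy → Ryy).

The condition is shift-reflexivity. The T□ schema □(□ψ → ψ) defines it.

□(□ψ → ψ)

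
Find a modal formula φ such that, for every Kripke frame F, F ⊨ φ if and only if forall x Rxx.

A defining formula is □q → q (the T axiom).

□q → q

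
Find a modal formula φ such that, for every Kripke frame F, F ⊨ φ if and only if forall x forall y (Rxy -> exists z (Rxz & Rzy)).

A defining formula is □□q → □q (the C4 axiom).
Suppose □□q→□q is valid. Take Rxy and set V(q)={w : xR²w}. Then □□q at x, so □q at x, so q at y, i.e. ∃z(Rxz∧Rzy).

□□q → □q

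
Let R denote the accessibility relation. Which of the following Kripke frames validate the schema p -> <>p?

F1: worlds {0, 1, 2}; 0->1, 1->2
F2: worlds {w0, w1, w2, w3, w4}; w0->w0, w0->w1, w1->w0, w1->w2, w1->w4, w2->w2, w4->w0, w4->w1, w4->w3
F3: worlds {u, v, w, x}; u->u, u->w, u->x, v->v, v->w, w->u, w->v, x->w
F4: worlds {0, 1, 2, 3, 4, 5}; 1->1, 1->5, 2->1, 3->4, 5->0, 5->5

none

The schema corresponds to reflexivity: forall x Rxx.
F1: fails — world 0 does not see itself.
F2: fails — world w1 does not see itself.
F3: fails — world w does not see itself.
F4: fails — world 0 does not see itself.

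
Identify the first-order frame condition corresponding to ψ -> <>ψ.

Equivalently (dual form): □ψ → ψ.
Suppose □ψ→ψ is valid. At any x set V(ψ)={w : Rxw}. Then □ψ holds at x, so ψ holds at x, i.e. Rxx.

reflexivity: forall x Rxx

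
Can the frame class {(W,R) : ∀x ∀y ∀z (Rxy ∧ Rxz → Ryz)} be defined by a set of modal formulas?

Definable; ◇p → □◇p defines it

This is a Sahlqvist condition; the 5 axiom ◇p → □◇p defines it.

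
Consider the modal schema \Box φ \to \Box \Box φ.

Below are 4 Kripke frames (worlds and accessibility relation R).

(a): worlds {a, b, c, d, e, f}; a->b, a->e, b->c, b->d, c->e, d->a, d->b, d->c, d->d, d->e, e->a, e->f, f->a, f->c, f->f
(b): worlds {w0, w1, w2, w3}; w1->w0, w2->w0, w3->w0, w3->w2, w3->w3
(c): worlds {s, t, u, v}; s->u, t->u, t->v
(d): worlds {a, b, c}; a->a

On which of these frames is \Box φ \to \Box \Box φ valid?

Frame correspondent (Sahlqvist): \forall x \forall y \forall z (Rxy \wedge Ryz \to Rxz) — i.e. transitivity.
(a): fails — Rbc and Rce but not Rbe.
(b): condition met.
(c): condition met.
(d): condition met.

(b), (c), (d)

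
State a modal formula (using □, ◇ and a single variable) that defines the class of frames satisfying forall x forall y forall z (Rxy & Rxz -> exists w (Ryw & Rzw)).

A defining formula is ◇□p → □◇p (the .2 axiom).
Suppose ◇□p→□◇p is valid. Take Rxy, Rxz and set V(p)={w : Ryw}. Then □p at y so ◇□p at x, so □◇p at x, so ◇p at z, giving w with Rzw and Ryw.

◇□p → □◇p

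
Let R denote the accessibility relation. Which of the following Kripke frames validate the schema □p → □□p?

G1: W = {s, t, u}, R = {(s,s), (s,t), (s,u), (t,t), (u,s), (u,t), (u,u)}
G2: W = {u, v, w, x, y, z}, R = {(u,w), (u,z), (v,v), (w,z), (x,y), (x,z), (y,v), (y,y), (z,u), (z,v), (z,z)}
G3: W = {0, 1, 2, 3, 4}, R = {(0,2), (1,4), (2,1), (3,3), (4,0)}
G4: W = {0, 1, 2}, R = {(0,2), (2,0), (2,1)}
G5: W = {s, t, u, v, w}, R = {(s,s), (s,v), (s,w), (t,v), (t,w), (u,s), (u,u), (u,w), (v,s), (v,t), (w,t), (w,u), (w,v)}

G1

This is the axiom for transitivity; its first-order frame correspondent is ∀x ∀y ∀z (Rxy ∧ Ryz → Rxz).
G1: satisfies the condition.
G2: fails — Ruz and Rzv but not Ruv.
G3: fails — R02 and R21 but not R01.
G4: fails — R20 and R02 but not R22.
G5: fails — Rwt and Rtw but not Rww.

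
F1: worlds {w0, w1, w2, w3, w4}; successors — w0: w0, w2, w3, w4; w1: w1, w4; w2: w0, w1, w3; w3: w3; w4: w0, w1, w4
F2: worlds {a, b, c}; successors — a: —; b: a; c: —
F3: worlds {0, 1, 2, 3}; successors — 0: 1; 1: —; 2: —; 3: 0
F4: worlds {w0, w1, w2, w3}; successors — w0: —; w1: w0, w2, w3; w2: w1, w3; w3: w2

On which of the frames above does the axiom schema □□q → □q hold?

Frame correspondent (Sahlqvist): ∀x ∀y (Rxy → ∃z (Rxz ∧ Rzy)) — i.e. density.
F1: holds.
F2: fails — Rba but no z with Rbz and Rza.
F3: fails — R01 but no z with R0z and Rz1.
F4: fails — Rw1w0 but no z with Rw1z and Rzw0.
Valid on: F1.

F1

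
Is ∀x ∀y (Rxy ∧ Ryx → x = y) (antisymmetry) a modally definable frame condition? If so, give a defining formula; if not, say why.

No

Any modally definable frame class is closed under surjective bounded morphisms.
The 6-cycle (worlds w0,w1,w2,w3,w4,w5 with w0→w1→w2→w3→w4→w5→w0) is antisymmetric. Sending even-indexed worlds to s and odd-indexed worlds to t is a surjective bounded morphism onto the two-world frame with s↔t, which is not antisymmetric.
So the class is not modally definable.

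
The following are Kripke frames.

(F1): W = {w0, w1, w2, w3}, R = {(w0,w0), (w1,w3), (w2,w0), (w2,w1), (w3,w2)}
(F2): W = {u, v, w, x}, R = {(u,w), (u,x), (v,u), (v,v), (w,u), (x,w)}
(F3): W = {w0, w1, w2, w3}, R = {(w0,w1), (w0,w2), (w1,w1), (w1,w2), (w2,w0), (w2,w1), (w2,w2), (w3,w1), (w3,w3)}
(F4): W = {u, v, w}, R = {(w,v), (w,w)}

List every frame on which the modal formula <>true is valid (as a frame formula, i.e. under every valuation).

(F1), (F2), (F3)

This is the axiom for seriality; its first-order frame correspondent is forall x exists y Rxy.
(F1): satisfies the condition.
(F2): satisfies the condition.
(F3): satisfies the condition.
(F4): fails — world u has no successor.
Valid on: (F1), (F2), (F3).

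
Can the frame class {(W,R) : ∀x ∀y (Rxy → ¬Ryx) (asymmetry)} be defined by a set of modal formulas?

Modal frame validity is preserved under surjective bounded morphisms.
The 4-cycle (worlds w0,w1,w2,w3 with w0→w1→w2→w3→w0) is asymmetric. Mapping every world to a single reflexive point • is a surjective bounded morphism, and the reflexive point is not asymmetric (R•• but asymmetry requires ¬R••).
So no modal formula (or set of formulas) defines exactly the asymmetric frames.

No — not modally definable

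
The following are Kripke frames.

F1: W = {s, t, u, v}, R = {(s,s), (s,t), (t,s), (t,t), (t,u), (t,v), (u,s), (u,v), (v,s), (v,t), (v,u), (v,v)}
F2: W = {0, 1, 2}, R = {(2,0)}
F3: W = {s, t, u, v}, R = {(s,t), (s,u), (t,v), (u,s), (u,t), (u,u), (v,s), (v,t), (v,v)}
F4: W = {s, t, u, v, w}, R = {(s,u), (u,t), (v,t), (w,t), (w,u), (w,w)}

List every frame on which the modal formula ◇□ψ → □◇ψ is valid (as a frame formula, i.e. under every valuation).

F1

The schema corresponds to convergence: ∀x ∀y ∀z (Rxy ∧ Rxz → ∃w (Ryw ∧ Rzw)).
F1: ✓.
F2: fails — R20 and R20 but 0 and 0 have no common successor.
F3: fails — Rsu and Rst but u and t have no common successor.
F4: fails — Rut and Rut but t and t have no common successor.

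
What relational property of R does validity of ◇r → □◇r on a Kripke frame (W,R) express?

the Euclidean property

Suppose ◇r→□◇r is valid. Take Rxy, Rxz and set V(r)={y}. Then ◇r at x, so □◇r at x, so ◇r at z, so some w with Rzw has r; w=y, i.e. Rzy. By symmetry of the argument, Ryz.
The converse is a direct semantic check.
So the correspondent is the Euclidean property.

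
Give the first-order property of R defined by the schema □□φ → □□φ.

This is a Sahlqvist (Geach-type) schema ◇^0□^2φ → □^2◇^0φ.
Minimal-valuation argument: fix x; take any y with xR^0y and any z with xR^2z. Set V(φ) to the set of worlds R-reachable from y in exactly 2 steps. Then □^2φ holds at y, so the antecedent holds at x; validity forces ◇^0φ at z, giving a w with zR^0w and yR^2w.
First-order correspondent: ∀x ∀z (xR²z → ∃w (xR²w ∧ z = w)).

∀x ∀z (xR²z → ∃w (xR²w ∧ z = w))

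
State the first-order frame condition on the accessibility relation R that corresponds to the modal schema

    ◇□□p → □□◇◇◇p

This is a Sahlqvist (Geach-type) schema ◇^1□^2p → □^2◇^3p.
Minimal-valuation argument: fix x; take any y with xR^1y and any z with xR^2z. Set V(p) to the set of worlds R-reachable from y in exactly 2 steps. Then □^2p holds at y, so the antecedent holds at x; validity forces ◇^3p at z, giving a w with zR^3w and yR^2w.
First-order correspondent: ∀x ∀y ∀z ((xRy ∧ xR²z) → ∃w (yR²w ∧ zR³w)).

∀x ∀y ∀z ((xRy ∧ xR²z) → ∃w (yR²w ∧ zR³w))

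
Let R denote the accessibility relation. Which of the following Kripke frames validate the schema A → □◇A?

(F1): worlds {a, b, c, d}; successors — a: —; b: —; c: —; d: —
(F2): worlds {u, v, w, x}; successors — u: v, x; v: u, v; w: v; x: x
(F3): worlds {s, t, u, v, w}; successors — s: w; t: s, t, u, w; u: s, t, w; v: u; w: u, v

(F1)

Frame correspondent (Sahlqvist): ∀x ∀y (Rxy → Ryx) — i.e. symmetry.
(F1): ✓.
(F2): fails — Rux but not Rxu.
(F3): fails — Rus but not Rsu.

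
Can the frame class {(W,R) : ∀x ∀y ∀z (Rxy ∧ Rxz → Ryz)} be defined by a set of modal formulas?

The condition is the Euclidean property. A defining modal formula is ◇q → □◇q.

Definable; ◇q → □◇q defines it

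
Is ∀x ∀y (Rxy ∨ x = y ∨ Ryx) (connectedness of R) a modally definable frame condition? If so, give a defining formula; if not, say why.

No — not modally definable

Modal frame validity is preserved under disjoint unions.
Take 4 disjoint single-world reflexive frames: each is trivially connected, but their disjoint union has 4 worlds with no edge between distinct components, so it is not connected.
So no modal formula (or set of formulas) defines exactly the connected frames.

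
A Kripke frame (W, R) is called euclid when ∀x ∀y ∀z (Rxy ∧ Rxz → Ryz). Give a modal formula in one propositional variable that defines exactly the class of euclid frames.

◇ψ → □◇ψ

A defining formula is ◇ψ → □◇ψ (the 5 axiom).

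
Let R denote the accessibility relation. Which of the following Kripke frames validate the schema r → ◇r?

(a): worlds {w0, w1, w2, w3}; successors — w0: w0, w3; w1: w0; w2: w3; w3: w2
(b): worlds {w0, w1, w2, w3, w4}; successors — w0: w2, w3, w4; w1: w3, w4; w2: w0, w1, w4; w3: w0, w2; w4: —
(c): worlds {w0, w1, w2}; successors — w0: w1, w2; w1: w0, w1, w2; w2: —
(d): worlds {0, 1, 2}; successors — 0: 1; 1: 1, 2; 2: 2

Frame correspondent (Sahlqvist): ∀x Rxx — i.e. reflexivity.
(a): fails — world w1 does not see itself.
(b): fails — world w0 does not see itself.
(c): fails — world w0 does not see itself.
(d): fails — world 0 does not see itself.
Valid on no frame.

none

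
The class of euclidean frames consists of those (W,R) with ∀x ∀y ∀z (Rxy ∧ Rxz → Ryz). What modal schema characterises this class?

◇ψ → □◇ψ

A defining formula is ◇ψ → □◇ψ (the 5 axiom).
Suppose ◇ψ→□◇ψ is valid. Take Rxy, Rxz and set V(ψ)={y}. Then ◇ψ at x, so □◇ψ at x, so ◇ψ at z, so some w with Rzw has ψ; w=y, i.e. Rzy. By symmetry of the argument, Ryz.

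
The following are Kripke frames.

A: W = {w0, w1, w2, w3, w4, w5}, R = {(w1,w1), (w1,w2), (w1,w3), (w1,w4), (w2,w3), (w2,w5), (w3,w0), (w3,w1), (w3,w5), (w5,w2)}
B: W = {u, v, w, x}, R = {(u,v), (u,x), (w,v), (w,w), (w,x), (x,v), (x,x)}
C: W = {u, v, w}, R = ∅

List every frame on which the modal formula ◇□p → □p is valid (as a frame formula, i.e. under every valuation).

This is the axiom for the Euclidean property; its first-order frame correspondent is ∀x ∀y ∀z (Rxy ∧ Rxz → Ryz).
A: fails — Rw1w2 and Rw1w2 but not Rw2w2.
B: fails — Ruv and Ruv but not Rvv.
C: satisfies the condition.
Valid on: C.

C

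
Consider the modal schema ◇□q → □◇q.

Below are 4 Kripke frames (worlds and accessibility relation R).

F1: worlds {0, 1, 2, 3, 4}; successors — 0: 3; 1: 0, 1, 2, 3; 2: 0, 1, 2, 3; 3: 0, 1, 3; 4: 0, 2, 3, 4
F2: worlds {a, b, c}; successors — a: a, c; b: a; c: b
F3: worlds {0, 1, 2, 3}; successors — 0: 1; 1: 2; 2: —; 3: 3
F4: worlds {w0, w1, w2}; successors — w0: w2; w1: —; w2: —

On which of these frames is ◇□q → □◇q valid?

This is the axiom for convergence; its first-order frame correspondent is ∀x ∀y ∀z (Rxy ∧ Rxz → ∃w (Ryw ∧ Rzw)).
F1: ✓.
F2: fails — Raa and Rac but a and c have no common successor.
F3: fails — R12 and R12 but 2 and 2 have no common successor.
F4: fails — Rw0w2 and Rw0w2 but w2 and w2 have no common successor.

F1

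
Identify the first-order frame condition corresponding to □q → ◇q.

seriality: ∀x ∃y Rxy

Suppose □q→◇q is valid. At any x set V(q)=W. Then □q at x, so ◇q at x, so x has a successor.
The converse is a direct semantic check.
Frame condition: ∀x ∃y Rxy.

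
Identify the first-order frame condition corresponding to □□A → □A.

density

Suppose □□A→□A is valid. Take Rxy and set V(A)={w : xR²w}. Then □□A at x, so □A at x, so A at y, i.e. ∃z(Rxz∧Rzy).
The converse is a direct semantic check.
Frame condition: ∀x ∀y (Rxy → ∃z (Rxz ∧ Rzy)).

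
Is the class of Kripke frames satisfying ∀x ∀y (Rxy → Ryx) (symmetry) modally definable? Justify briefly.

This is a Sahlqvist condition; the B axiom p → □◇p defines it.
Suppose p→□◇p is valid. Take Rxy and set V(p)={x}. Then p at x, so □◇p at x, so ◇p at y, so some z with Ryz has p; z=x, i.e. Ryx.

Yes, by p → □◇p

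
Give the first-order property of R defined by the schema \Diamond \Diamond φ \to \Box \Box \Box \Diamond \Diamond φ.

\forall x \forall y \forall z ((x R^2 y \wedge x R^3 z) \to \exists w (y = w \wedge z R^2 w))

This is a Sahlqvist (Geach-type) schema ◇^2□^0φ → □^3◇^2φ.
First-order correspondent: \forall x \forall y \forall z ((x R^2 y \wedge x R^3 z) \to \exists w (y = w \wedge z R^2 w)).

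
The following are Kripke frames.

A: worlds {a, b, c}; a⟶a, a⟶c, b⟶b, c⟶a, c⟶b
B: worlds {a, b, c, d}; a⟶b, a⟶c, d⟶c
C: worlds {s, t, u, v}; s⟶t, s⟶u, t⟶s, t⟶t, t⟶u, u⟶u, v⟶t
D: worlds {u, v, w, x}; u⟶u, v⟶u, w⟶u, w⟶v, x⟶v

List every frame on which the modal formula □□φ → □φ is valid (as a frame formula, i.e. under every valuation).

The schema corresponds to density: ∀x ∀y (Rxy → ∃z (Rxz ∧ Rzy)).
A: holds.
B: fails — Rac but no z with Raz and Rzc.
C: holds.
D: fails — Rwv but no z with Rwz and Rzv.

A, C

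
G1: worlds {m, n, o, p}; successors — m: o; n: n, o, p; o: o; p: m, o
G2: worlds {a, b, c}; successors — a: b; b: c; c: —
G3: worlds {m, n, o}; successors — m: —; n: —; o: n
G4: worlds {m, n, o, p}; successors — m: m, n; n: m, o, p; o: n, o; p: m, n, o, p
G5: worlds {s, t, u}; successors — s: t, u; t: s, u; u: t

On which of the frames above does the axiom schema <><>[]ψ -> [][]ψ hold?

G3

This is the axiom for a generalized confluence (Geach) condition; its first-order frame correspondent is forall x forall y forall z ((x R^2 y & x R^2 z) -> exists w (yRw & z = w)).
G1: fails — nR²m, nR²m but no w with mRw and m=w.
G2: fails — aR²c, aR²c but no w with cRw and c=w.
G3: condition met.
G4: fails — mR²m, mR²o but no w with mRw and o=w.
G5: fails — sR²s, sR²s but no w with sRw and s=w.
Valid on: G3.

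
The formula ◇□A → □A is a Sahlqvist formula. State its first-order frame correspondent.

the Euclidean property

This is a form of the 5 axiom.
It corresponds to the Euclidean property: ∀x ∀y ∀z (Rxy ∧ Rxz → Ryz).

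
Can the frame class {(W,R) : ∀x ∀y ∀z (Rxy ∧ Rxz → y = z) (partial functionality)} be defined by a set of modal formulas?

Definable; ◇r → □r defines it

Yes: it is partial functionality, defined by the CD schema ◇r → □r.
Suppose ◇r→□r is valid. Take Rxy, Rxz and set V(r)={y}. Then ◇r at x, so □r at x, so r at z, i.e. z=y.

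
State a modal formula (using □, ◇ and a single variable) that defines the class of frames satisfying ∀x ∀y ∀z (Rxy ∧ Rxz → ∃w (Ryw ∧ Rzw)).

◇□r → □◇r

A defining formula is ◇□r → □◇r (the .2 axiom).
Suppose ◇□r→□◇r is valid. Take Rxy, Rxz and set V(r)={w : Ryw}. Then □r at y so ◇□r at x, so □◇r at x, so ◇r at z, giving w with Rzw and Ryw.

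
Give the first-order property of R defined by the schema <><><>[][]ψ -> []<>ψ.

This is a Sahlqvist (Geach-type) schema ◇^3□^2ψ → □^1◇^1ψ.
Minimal-valuation argument: fix x; take any y with xR^3y and any z with xR^1z. Set V(ψ) to the set of worlds R-reachable from y in exactly 2 steps. Then □^2ψ holds at y, so the antecedent holds at x; validity forces ◇^1ψ at z, giving a w with zR^1w and yR^2w.
First-order correspondent: forall x forall y forall z ((x R^3 y & xRz) -> exists w (y R^2 w & zRw)).

forall x forall y forall z ((x R^3 y & xRz) -> exists w (y R^2 w & zRw))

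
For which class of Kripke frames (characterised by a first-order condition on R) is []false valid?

emptiness of R: forall x forall y ~Rxy

□⊥ is valid iff no world has any successor (otherwise □⊥ fails at any world with one).
Conversely, on a frame with emptiness of R the schema holds at every world under every valuation.
Frame condition: forall x forall y ~Rxy.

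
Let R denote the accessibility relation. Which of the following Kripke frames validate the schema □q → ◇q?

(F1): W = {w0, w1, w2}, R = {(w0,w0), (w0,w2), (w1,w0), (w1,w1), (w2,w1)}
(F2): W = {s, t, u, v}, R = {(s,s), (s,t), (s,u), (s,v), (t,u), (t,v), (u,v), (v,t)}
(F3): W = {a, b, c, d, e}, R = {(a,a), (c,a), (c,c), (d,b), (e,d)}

This is the axiom for seriality; its first-order frame correspondent is ∀x ∃y Rxy.
(F1): condition met.
(F2): condition met.
(F3): fails — world b has no successor.

(F1), (F2)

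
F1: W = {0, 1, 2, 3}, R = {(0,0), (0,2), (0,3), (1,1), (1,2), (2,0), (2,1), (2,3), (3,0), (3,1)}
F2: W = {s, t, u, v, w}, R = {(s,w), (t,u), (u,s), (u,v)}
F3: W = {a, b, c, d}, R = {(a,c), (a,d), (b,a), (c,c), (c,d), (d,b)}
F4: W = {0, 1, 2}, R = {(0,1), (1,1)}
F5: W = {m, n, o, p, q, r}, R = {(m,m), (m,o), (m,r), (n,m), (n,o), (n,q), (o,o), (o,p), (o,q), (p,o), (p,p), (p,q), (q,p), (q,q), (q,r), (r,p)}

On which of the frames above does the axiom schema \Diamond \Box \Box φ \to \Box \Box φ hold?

F1, F4

Frame correspondent (Sahlqvist): \forall x \forall y \forall z ((xRy \wedge x R^2 z) \to \exists w (y R^2 w \wedge z = w)) — i.e. a generalized confluence (Geach) condition.
F1: satisfies the condition.
F2: fails — tRu, tR²s but no w* with uR²w* and s=w*.
F3: fails — aRd, aR²b but no w with dR²w and b=w.
F4: satisfies the condition.
F5: fails — mRo, mR²m but no w with oR²w and m=w.
Valid on: F1, F4.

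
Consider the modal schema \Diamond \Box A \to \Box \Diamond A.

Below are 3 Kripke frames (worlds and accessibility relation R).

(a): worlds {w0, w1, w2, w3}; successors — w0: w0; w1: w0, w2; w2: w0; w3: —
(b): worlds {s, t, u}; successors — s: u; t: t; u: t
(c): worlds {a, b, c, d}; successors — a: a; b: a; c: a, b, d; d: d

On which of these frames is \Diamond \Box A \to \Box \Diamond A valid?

(a), (b)

The schema corresponds to convergence: \forall x \forall y \forall z (Rxy \wedge Rxz \to \exists w (Ryw \wedge Rzw)).
(a): holds.
(b): holds.
(c): fails — Rcd and Rcb but d and b have no common successor.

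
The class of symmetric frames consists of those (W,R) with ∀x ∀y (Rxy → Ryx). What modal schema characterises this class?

The condition is symmetry. The B schema r → □◇r defines it.

r → □◇r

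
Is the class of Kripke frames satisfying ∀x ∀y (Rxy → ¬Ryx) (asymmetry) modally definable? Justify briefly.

Not definable by any modal formula

Any modally definable frame class is closed under surjective bounded morphisms.
The 3-cycle (worlds w0,w1,w2 with w0→w1→w2→w0) is asymmetric. Mapping every world to a single reflexive point • is a surjective bounded morphism, and the reflexive point is not asymmetric (R•• but asymmetry requires ¬R••).
So the class is not modally definable.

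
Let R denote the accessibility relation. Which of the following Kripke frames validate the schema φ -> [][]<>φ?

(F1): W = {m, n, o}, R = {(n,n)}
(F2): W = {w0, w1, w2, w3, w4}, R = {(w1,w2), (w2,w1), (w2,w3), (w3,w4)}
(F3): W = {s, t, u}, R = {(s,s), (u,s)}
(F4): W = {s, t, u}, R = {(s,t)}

(F1), (F4)

This is the axiom for a generalized confluence (Geach) condition; its first-order frame correspondent is forall x forall z (x R^2 z -> exists w (x = w & zRw)).
(F1): condition met.
(F2): fails — w1R²w1 but no w with w1=w and w1Rw.
(F3): fails — uR²s but no w with u=w and sRw.
(F4): condition met.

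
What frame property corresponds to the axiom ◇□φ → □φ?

Replacing φ by ¬φ and contraposing gives the equivalent schema ◇φ → □◇φ.
Suppose ◇φ→□◇φ is valid. Take Rxy, Rxz and set V(φ)={y}. Then ◇φ at x, so □◇φ at x, so ◇φ at z, so some w with Rzw has φ; w=y, i.e. Rzy. By symmetry of the argument, Ryz.

the Euclidean property: ∀x ∀y ∀z (Rxy ∧ Rxz → Ryz)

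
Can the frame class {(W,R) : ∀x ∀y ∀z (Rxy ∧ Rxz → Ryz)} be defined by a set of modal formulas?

This is a Sahlqvist condition; the 5 axiom ◇p → □◇p defines it.

Definable; ◇p → □◇p defines it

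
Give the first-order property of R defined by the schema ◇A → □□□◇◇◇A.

∀x ∀y ∀z ((xRy ∧ xR³z) → ∃w (y = w ∧ zR³w))

This is a Sahlqvist (Geach-type) schema ◇^1□^0A → □^3◇^3A.
Minimal-valuation argument: fix x; take any y with xR^1y and any z with xR^3z. Set V(A) to the set of worlds R-reachable from y in exactly 0 steps. Then □^0A holds at y, so the antecedent holds at x; validity forces ◇^3A at z, giving a w with zR^3w and yR^0w.
First-order correspondent: ∀x ∀y ∀z ((xRy ∧ xR³z) → ∃w (y = w ∧ zR³w)).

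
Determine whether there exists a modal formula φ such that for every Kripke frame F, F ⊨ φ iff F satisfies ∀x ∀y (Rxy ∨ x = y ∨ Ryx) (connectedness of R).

No

Modal frame validity is preserved under disjoint unions.
Take 3 disjoint single-world reflexive frames: each is trivially connected, but their disjoint union has 3 worlds with no edge between distinct components, so it is not connected.
So no modal formula (or set of formulas) defines exactly the connected frames.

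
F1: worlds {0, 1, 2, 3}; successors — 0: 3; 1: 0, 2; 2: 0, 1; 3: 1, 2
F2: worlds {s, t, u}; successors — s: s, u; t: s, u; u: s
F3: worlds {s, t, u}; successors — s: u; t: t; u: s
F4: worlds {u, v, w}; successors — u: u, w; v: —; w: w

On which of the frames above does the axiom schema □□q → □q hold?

F2, F4

The schema corresponds to density: ∀x ∀y (Rxy → ∃z (Rxz ∧ Rzy)).
F1: fails — R12 but no z with R1z and Rz2.
F2: satisfies the condition.
F3: fails — Rsu but no z with Rsz and Rzu.
F4: satisfies the condition.
Valid on: F2, F4.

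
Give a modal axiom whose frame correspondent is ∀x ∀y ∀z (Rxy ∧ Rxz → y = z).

◇p → □p

A defining formula is ◇p → □p (the CD axiom).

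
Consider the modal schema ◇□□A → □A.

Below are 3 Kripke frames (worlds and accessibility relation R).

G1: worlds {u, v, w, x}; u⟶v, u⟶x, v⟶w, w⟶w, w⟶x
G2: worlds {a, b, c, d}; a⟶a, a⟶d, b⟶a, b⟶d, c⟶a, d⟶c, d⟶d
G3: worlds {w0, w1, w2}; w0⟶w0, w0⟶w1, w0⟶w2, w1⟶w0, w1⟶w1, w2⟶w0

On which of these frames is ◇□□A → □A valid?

G3

Frame correspondent (Sahlqvist): ∀x ∀y ∀z ((xRy ∧ xRz) → ∃w (yR²w ∧ z = w)) — i.e. a generalized confluence (Geach) condition.
G1: fails — uRv, uRv but no t with vR²t and v=t.
G2: fails — dRc, dRc but no w with cR²w and c=w.
G3: ✓.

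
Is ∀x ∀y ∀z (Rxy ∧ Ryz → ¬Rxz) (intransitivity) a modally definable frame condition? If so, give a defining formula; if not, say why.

Not definable by any modal formula

If a class were modally definable it would be closed under surjective bounded morphisms (Goldblatt–Thomason).
The 5-cycle (worlds w0,w1,w2,w3,w4 with w0→w1→w2→w3→w4→w0) is intransitive. Mapping every world to a single reflexive point • is a surjective bounded morphism; the reflexive point is not intransitive (R••∧R•• but R••).
So no modal formula (or set of formulas) defines exactly the intransitive frames.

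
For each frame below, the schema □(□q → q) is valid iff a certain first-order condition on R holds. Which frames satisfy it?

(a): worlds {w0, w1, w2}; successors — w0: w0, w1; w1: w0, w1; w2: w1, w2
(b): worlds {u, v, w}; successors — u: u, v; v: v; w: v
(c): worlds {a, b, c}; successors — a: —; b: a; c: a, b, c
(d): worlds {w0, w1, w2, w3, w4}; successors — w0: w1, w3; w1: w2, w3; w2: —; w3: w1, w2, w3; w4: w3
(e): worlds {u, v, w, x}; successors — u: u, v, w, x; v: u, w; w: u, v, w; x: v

(a), (b)

The schema corresponds to shift-reflexivity: ∀x ∀y (Rxy → Ryy).
(a): condition met.
(b): condition met.
(c): fails — Rca but not Raa.
(d): fails — Rw1w2 but not Rw2w2.
(e): fails — Ruv but not Rvv.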